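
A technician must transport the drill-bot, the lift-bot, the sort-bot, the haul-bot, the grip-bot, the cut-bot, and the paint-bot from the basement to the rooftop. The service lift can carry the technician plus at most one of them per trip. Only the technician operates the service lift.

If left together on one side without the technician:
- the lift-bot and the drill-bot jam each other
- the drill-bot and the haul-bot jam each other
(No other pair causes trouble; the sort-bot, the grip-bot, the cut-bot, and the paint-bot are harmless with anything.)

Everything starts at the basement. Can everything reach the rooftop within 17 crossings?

Yes — this plan uses 15 crossings (≤ 17):
1. Technician goes to the rooftop with the drill-bot.
2. Technician goes back to the basement alone.
3. Technician goes to the rooftop with the lift-bot.
4. Technician goes back to the basement with the drill-bot.
5. Technician goes to the rooftop with the haul-bot.
6. Technician goes back to the basement alone.
7. Technician goes to the rooftop with the sort-bot.
8. Technician goes back to the basement alone.
9. Technician goes to the rooftop with the grip-bot.
10. Technician goes back to the basement alone.
11. Technician goes to the rooftop with the cut-bot.
12. Technician goes back to the basement alone.
13. Technician goes to the rooftop with the paint-bot.
14. Technician goes back to the basement alone.
15. Technician goes to the rooftop with the drill-bot.

Yes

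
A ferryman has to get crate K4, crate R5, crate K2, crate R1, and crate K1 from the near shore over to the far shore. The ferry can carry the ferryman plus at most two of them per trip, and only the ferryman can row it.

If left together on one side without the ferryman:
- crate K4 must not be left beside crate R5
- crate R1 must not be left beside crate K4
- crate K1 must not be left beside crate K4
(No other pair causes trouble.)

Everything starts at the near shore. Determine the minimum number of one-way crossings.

5

Counting alone: the ferryman can take at most 2 across per trip to the far shore, so moving all 5 needs at least 3 loaded trips out, with a return between consecutive ones — at least 5 crossings.
The plan below uses exactly 5 crossings, so it is optimal:
1. Ferryman goes to the far shore with crate K4 and crate R5.
2. Ferryman goes back to the near shore with crate K4.
3. Ferryman goes to the far shore with crate K1 and crate R1.
4. Ferryman goes back to the near shore alone.
5. Ferryman goes to the far shore with crate K2 and crate K4.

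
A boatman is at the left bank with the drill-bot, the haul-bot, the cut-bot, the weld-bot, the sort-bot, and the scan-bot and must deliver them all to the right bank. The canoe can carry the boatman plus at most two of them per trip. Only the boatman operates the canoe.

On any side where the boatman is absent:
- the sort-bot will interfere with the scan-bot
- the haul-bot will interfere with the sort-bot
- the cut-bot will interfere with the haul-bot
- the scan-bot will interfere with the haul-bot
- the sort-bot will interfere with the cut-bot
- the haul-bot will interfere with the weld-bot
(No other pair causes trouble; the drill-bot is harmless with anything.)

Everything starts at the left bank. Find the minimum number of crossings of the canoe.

9

Counting alone: the boatman can take at most 2 across per trip to the right bank, so moving all 6 needs at least 3 loaded trips out, with a return between consecutive ones — at least 5 crossings.
The safety rule pushes this higher. Following every safe sequence of crossings, the most of the 6 that can be at the right bank as the canoe arrives there on crossings 5, 7 is 4, 5 respectively — never all 6.
So no plan with fewer than 9 crossings exists, and this one achieves 9:
1. Boatman goes to the right bank with the haul-bot and the sort-bot.
2. Boatman goes back to the left bank with the haul-bot.
3. Boatman goes to the right bank with the drill-bot and the haul-bot.
4. Boatman goes back to the left bank with the haul-bot.
5. Boatman goes to the right bank with the haul-bot and the weld-bot.
6. Boatman goes back to the left bank with the haul-bot.
7. Boatman goes to the right bank with the cut-bot and the scan-bot.
8. Boatman goes back to the left bank with the sort-bot.
9. Boatman goes to the right bank with the haul-bot and the sort-bot.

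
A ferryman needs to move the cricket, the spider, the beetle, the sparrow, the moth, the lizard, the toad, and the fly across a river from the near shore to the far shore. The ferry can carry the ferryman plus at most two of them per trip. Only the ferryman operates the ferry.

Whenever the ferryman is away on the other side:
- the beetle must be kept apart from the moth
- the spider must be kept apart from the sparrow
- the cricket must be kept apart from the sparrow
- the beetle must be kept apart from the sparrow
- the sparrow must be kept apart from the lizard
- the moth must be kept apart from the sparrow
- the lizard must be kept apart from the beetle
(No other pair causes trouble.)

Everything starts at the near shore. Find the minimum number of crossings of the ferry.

13

Counting alone: the ferryman can take at most 2 across per trip to the far shore, so moving all 8 needs at least 4 loaded trips out, with a return between consecutive ones — at least 7 crossings.
The safety rule pushes this higher. Following every safe sequence of crossings, the most of the 8 that can be at the far shore as the ferry arrives there on crossings 7, 9, 11 is 5, 6, 7 respectively — never all 8.
So no plan with fewer than 13 crossings exists, and this one achieves 13:
1. Ferryman goes to the far shore with the beetle and the sparrow.  [the near shore: the cricket, the fly, the lizard, the moth, the spider, the toad | the far shore: the beetle, the sparrow]
2. Ferryman goes back to the near shore with the beetle.  [the near shore: the beetle, the cricket, the fly, the lizard, the moth, the spider, the toad | the far shore: the sparrow]
3. Ferryman goes to the far shore with the beetle and the cricket.  [the near shore: the fly, the lizard, the moth, the spider, the toad | the far shore: the beetle, the cricket, the sparrow]
4. Ferryman goes back to the near shore with the sparrow.  [the near shore: the fly, the lizard, the moth, the sparrow, the spider, the toad | the far shore: the beetle, the cricket]
5. Ferryman goes to the far shore with the sparrow and the spider.  [the near shore: the fly, the lizard, the moth, the toad | the far shore: the beetle, the cricket, the sparrow, the spider]
6. Ferryman goes back to the near shore with the sparrow.  [the near shore: the fly, the lizard, the moth, the sparrow, the toad | the far shore: the beetle, the cricket, the spider]
7. Ferryman goes to the far shore with the sparrow and the toad.  [the near shore: the fly, the lizard, the moth | the far shore: the beetle, the cricket, the sparrow, the spider, the toad]
8. Ferryman goes back to the near shore with the sparrow.  [the near shore: the fly, the lizard, the moth, the sparrow | the far shore: the beetle, the cricket, the spider, the toad]
9. Ferryman goes to the far shore with the fly and the sparrow.  [the near shore: the lizard, the moth | the far shore: the beetle, the cricket, the fly, the sparrow, the spider, the toad]
10. Ferryman goes back to the near shore with the sparrow.  [the near shore: the lizard, the moth, the sparrow | the far shore: the beetle, the cricket, the fly, the spider, the toad]
11. Ferryman goes to the far shore with the lizard and the moth.  [the near shore: the sparrow | the far shore: the beetle, the cricket, the fly, the lizard, the moth, the spider, the toad]
12. Ferryman goes back to the near shore with the beetle.  [the near shore: the beetle, the sparrow | the far shore: the cricket, the fly, the lizard, the moth, the spider, the toad]
13. Ferryman goes to the far shore with the beetle and the sparrow.  [the near shore: — | the far shore: the beetle, the cricket, the fly, the lizard, the moth, the sparrow, the spider, the toad]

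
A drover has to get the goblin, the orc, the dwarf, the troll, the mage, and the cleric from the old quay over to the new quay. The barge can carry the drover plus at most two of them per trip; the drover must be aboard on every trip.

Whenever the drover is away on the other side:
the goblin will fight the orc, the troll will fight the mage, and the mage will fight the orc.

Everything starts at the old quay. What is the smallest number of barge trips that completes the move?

Counting alone: the drover can take at most 2 across per trip to the new quay, so moving all 6 needs at least 3 loaded trips out, with a return between consecutive ones — at least 5 crossings.
The plan below uses exactly 5 crossings, so it is optimal:
1. Drover goes to the new quay with the goblin and the mage.
2. Drover goes back to the old quay alone.
3. Drover goes to the new quay with the cleric and the dwarf.
4. Drover goes back to the old quay alone.
5. Drover goes to the new quay with the orc and the troll.

5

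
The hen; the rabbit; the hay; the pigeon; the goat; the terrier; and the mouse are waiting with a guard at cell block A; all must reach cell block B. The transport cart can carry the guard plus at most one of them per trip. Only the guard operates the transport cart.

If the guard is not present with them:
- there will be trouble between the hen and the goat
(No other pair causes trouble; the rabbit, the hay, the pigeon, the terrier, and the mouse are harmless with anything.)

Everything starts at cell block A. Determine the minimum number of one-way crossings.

Counting alone: the guard can take at most 1 across per trip to cell block B, so moving all 7 needs at least 7 loaded trips out, with a return between consecutive ones — at least 13 crossings.
The plan below uses exactly 13 crossings, so it is optimal:
1. Guard goes to cell block B with the hen.  [cell block A: the goat, the hay, the mouse, the pigeon, the rabbit, the terrier | cell block B: the hen]
2. Guard goes back to cell block A alone.  [cell block A: the goat, the hay, the mouse, the pigeon, the rabbit, the terrier | cell block B: the hen]
3. Guard goes to cell block B with the rabbit.  [cell block A: the goat, the hay, the mouse, the pigeon, the terrier | cell block B: the hen, the rabbit]
4. Guard goes back to cell block A alone.  [cell block A: the goat, the hay, the mouse, the pigeon, the terrier | cell block B: the hen, the rabbit]
5. Guard goes to cell block B with the hay.  [cell block A: the goat, the mouse, the pigeon, the terrier | cell block B: the hay, the hen, the rabbit]
6. Guard goes back to cell block A alone.  [cell block A: the goat, the mouse, the pigeon, the terrier | cell block B: the hay, the hen, the rabbit]
7. Guard goes to cell block B with the pigeon.  [cell block A: the goat, the mouse, the terrier | cell block B: the hay, the hen, the pigeon, the rabbit]
8. Guard goes back to cell block A alone.  [cell block A: the goat, the mouse, the terrier | cell block B: the hay, the hen, the pigeon, the rabbit]
9. Guard goes to cell block B with the terrier.  [cell block A: the goat, the mouse | cell block B: the hay, the hen, the pigeon, the rabbit, the terrier]
10. Guard goes back to cell block A alone.  [cell block A: the goat, the mouse | cell block B: the hay, the hen, the pigeon, the rabbit, the terrier]
11. Guard goes to cell block B with the mouse.  [cell block A: the goat | cell block B: the hay, the hen, the mouse, the pigeon, the rabbit, the terrier]
12. Guard goes back to cell block A alone.  [cell block A: the goat | cell block B: the hay, the hen, the mouse, the pigeon, the rabbit, the terrier]
13. Guard goes to cell block B with the goat.  [cell block A: — | cell block B: the goat, the hay, the hen, the mouse, the pigeon, the rabbit, the terrier]

13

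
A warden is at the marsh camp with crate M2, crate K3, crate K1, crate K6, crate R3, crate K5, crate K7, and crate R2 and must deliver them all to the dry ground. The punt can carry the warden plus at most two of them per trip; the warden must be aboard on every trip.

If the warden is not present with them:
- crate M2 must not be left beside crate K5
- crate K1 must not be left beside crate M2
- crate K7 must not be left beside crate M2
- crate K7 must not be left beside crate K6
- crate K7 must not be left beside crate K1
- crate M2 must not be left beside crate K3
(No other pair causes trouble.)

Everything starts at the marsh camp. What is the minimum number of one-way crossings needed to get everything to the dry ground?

Counting alone: the warden can take at most 2 across per trip to the dry ground, so moving all 8 needs at least 4 loaded trips out, with a return between consecutive ones — at least 7 crossings.
The safety rule pushes this higher. Following every safe sequence of crossings, the most of the 8 that can be at the dry ground as the punt arrives there on crossings 7, 9, 11 is 5, 6, 7 respectively — never all 8.
So no plan with fewer than 13 crossings exists, and this one achieves 13:
1. Warden goes to the dry ground with crate K7 and crate M2.
2. Warden goes back to the marsh camp with crate M2.
3. Warden goes to the dry ground with crate K3 and crate M2.
4. Warden goes back to the marsh camp with crate M2.
5. Warden goes to the dry ground with crate M2 and crate R3.
6. Warden goes back to the marsh camp with crate M2.
7. Warden goes to the dry ground with crate K5 and crate M2.
8. Warden goes back to the marsh camp with crate M2.
9. Warden goes to the dry ground with crate M2 and crate R2.
10. Warden goes back to the marsh camp with crate M2.
11. Warden goes to the dry ground with crate K1 and crate K6.
12. Warden goes back to the marsh camp with crate K7.
13. Warden goes to the dry ground with crate K7 and crate M2.

13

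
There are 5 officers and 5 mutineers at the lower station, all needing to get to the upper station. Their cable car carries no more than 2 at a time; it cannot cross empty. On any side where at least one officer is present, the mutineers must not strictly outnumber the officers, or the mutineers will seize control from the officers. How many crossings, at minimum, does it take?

Following every safe sequence of crossings from the start, the most of the 10 that can be at the upper station as the cable car arrives there on crossings 1, 3, 5, 7 is 2, 3, 4, 5 respectively; the best ever achieved is 5 of 10.
From crossing 9 on, no configuration arises that was not already reachable earlier: only 13 distinct safe configurations (who is on which side, and where the cable car is) can ever be reached, none of them has everyone across, and every continuation just revisits them. They are: 0 officers + 0 mutineers across (cable car back at the start); 0 officers + 1 mutineer across (cable car there); 0 officers + 1 mutineer across (cable car back at the start); 0 officers + 2 mutineers across (cable car there); 0 officers + 2 mutineers across (cable car back at the start); 0 officers + 3 mutineers across (cable car there); 0 officers + 3 mutineers across (cable car back at the start); 0 officers + 4 mutineers across (cable car there); 0 officers + 4 mutineers across (cable car back at the start); 0 officers + 5 mutineers across (cable car there); 1 officer + 1 mutineer across (cable car there); 1 officer + 1 mutineer across (cable car back at the start); 2 officers + 2 mutineers across (cable car there). So no valid plan exists.

impossible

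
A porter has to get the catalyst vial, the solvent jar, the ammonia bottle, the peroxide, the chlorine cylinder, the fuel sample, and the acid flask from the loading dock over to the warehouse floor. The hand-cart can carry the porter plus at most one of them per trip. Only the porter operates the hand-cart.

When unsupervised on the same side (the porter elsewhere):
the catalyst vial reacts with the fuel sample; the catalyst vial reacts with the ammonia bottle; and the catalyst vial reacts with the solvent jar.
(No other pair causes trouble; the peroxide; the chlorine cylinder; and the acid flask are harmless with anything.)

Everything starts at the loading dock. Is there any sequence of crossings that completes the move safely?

Following every safe sequence of crossings from the start, the most of the 7 that can be at the warehouse floor as the hand-cart arrives there on crossings 1, 3, 5, 7, 9 is 1, 2, 3, 4, 5 respectively; the best ever achieved is 5 of 7.
From crossing 11 on, no configuration arises that was not already reachable earlier: only 72 distinct safe configurations (who is on which side, and where the hand-cart is) can ever be reached, none of them has everyone across, and every continuation just revisits them. So no valid plan exists.

No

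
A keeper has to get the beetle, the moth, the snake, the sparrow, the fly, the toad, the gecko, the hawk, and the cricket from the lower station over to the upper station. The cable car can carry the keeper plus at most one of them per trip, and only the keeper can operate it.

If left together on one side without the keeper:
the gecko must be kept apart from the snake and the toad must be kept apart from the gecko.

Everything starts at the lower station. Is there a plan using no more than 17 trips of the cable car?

Counting alone: the keeper can take at most 1 across per trip to the upper station, so moving all 9 needs at least 9 loaded trips out, with a return between consecutive ones — at least 17 crossings.
The safety rule pushes this higher. Following every safe sequence of crossings, the most of the 9 that can be at the upper station as the cable car arrives there on crossing 17 is 8 — never all 9.
So the move cannot be finished within 17 crossings. (The shortest complete plan takes 19:)
1. Keeper goes to the upper station with the gecko.
2. Keeper goes back to the lower station alone.
3. Keeper goes to the upper station with the beetle.
4. Keeper goes back to the lower station alone.
5. Keeper goes to the upper station with the moth.
6. Keeper goes back to the lower station alone.
7. Keeper goes to the upper station with the snake.
8. Keeper goes back to the lower station with the gecko.
9. Keeper goes to the upper station with the toad.
10. Keeper goes back to the lower station alone.
11. Keeper goes to the upper station with the sparrow.
12. Keeper goes back to the lower station alone.
13. Keeper goes to the upper station with the fly.
14. Keeper goes back to the lower station alone.
15. Keeper goes to the upper station with the hawk.
16. Keeper goes back to the lower station alone.
17. Keeper goes to the upper station with the cricket.
18. Keeper goes back to the lower station alone.
19. Keeper goes to the upper station with the gecko.

No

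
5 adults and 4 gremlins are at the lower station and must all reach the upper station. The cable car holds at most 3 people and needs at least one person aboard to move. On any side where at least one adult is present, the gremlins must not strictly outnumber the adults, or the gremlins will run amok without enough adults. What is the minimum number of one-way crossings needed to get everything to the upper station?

Counting alone: each trip to the upper station takes at most 3 across and each return brings at least 1 back, so after t trips out (and t−1 returns) at most 3t − (t−1) of the 9 are across; that first reaches 9 at t = 4, so at least 7 crossings are needed.
The plan below uses exactly 7 crossings, so it is optimal:
1. 3 gremlins → the upper station.  (the lower station: 5A 1G; the upper station: 0A 3G)
2. 1 gremlin ← the lower station.  (the lower station: 5A 2G; the upper station: 0A 2G)
3. 3 adults → the upper station.  (the lower station: 2A 2G; the upper station: 3A 2G)
4. 1 adult ← the lower station.  (the lower station: 3A 2G; the upper station: 2A 2G)
5. 2 adults and 1 gremlin → the upper station.  (the lower station: 1A 1G; the upper station: 4A 3G)
6. 1 adult ← the lower station.  (the lower station: 2A 1G; the upper station: 3A 3G)
7. 2 adults and 1 gremlin → the upper station.  (the lower station: 0A 0G; the upper station: 5A 4G)

7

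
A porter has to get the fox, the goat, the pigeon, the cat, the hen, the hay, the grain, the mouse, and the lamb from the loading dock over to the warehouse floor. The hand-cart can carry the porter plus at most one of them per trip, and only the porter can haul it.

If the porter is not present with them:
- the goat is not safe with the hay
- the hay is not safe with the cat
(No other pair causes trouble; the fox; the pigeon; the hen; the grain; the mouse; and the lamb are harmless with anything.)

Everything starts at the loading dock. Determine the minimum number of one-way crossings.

Counting alone: the porter can take at most 1 across per trip to the warehouse floor, so moving all 9 needs at least 9 loaded trips out, with a return between consecutive ones — at least 17 crossings.
The safety rule pushes this higher. Following every safe sequence of crossings, the most of the 9 that can be at the warehouse floor as the hand-cart arrives there on crossing 17 is 8 — never all 9.
So no plan with fewer than 19 crossings exists, and this one achieves 19:
1. Porter goes to the warehouse floor with the hay.  [the loading dock: the cat, the fox, the goat, the grain, the hen, the lamb, the mouse, the pigeon | the warehouse floor: the hay]
2. Porter goes back to the loading dock alone.  [the loading dock: the cat, the fox, the goat, the grain, the hen, the lamb, the mouse, the pigeon | the warehouse floor: the hay]
3. Porter goes to the warehouse floor with the fox.  [the loading dock: the cat, the goat, the grain, the hen, the lamb, the mouse, the pigeon | the warehouse floor: the fox, the hay]
4. Porter goes back to the loading dock alone.  [the loading dock: the cat, the goat, the grain, the hen, the lamb, the mouse, the pigeon | the warehouse floor: the fox, the hay]
5. Porter goes to the warehouse floor with the goat.  [the loading dock: the cat, the grain, the hen, the lamb, the mouse, the pigeon | the warehouse floor: the fox, the goat, the hay]
6. Porter goes back to the loading dock with the hay.  [the loading dock: the cat, the grain, the hay, the hen, the lamb, the mouse, the pigeon | the warehouse floor: the fox, the goat]
7. Porter goes to the warehouse floor with the cat.  [the loading dock: the grain, the hay, the hen, the lamb, the mouse, the pigeon | the warehouse floor: the cat, the fox, the goat]
8. Porter goes back to the loading dock alone.  [the loading dock: the grain, the hay, the hen, the lamb, the mouse, the pigeon | the warehouse floor: the cat, the fox, the goat]
9. Porter goes to the warehouse floor with the pigeon.  [the loading dock: the grain, the hay, the hen, the lamb, the mouse | the warehouse floor: the cat, the fox, the goat, the pigeon]
10. Porter goes back to the loading dock alone.  [the loading dock: the grain, the hay, the hen, the lamb, the mouse | the warehouse floor: the cat, the fox, the goat, the pigeon]
11. Porter goes to the warehouse floor with the hen.  [the loading dock: the grain, the hay, the lamb, the mouse | the warehouse floor: the cat, the fox, the goat, the hen, the pigeon]
12. Porter goes back to the loading dock alone.  [the loading dock: the grain, the hay, the lamb, the mouse | the warehouse floor: the cat, the fox, the goat, the hen, the pigeon]
13. Porter goes to the warehouse floor with the grain.  [the loading dock: the hay, the lamb, the mouse | the warehouse floor: the cat, the fox, the goat, the grain, the hen, the pigeon]
14. Porter goes back to the loading dock alone.  [the loading dock: the hay, the lamb, the mouse | the warehouse floor: the cat, the fox, the goat, the grain, the hen, the pigeon]
15. Porter goes to the warehouse floor with the mouse.  [the loading dock: the hay, the lamb | the warehouse floor: the cat, the fox, the goat, the grain, the hen, the mouse, the pigeon]
16. Porter goes back to the loading dock alone.  [the loading dock: the hay, the lamb | the warehouse floor: the cat, the fox, the goat, the grain, the hen, the mouse, the pigeon]
17. Porter goes to the warehouse floor with the lamb.  [the loading dock: the hay | the warehouse floor: the cat, the fox, the goat, the grain, the hen, the lamb, the mouse, the pigeon]
18. Porter goes back to the loading dock alone.  [the loading dock: the hay | the warehouse floor: the cat, the fox, the goat, the grain, the hen, the lamb, the mouse, the pigeon]
19. Porter goes to the warehouse floor with the hay.  [the loading dock: — | the warehouse floor: the cat, the fox, the goat, the grain, the hay, the hen, the lamb, the mouse, the pigeon]

19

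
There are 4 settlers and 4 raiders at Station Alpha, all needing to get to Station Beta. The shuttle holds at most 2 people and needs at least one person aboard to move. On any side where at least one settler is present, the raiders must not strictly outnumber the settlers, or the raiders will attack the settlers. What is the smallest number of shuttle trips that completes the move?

Following every safe sequence of crossings from the start, the most of the 8 that can be at Station Beta as the shuttle arrives there on crossings 1, 3, 5 is 2, 3, 4 respectively; the best ever achieved is 4 of 8.
From crossing 7 on, no configuration arises that was not already reachable earlier: only 11 distinct safe configurations (who is on which side, and where the shuttle is) can ever be reached, none of them has everyone across, and every continuation just revisits them. They are: 0 settlers + 0 raiders across (shuttle back at the start); 0 settlers + 1 raider across (shuttle there); 0 settlers + 1 raider across (shuttle back at the start); 0 settlers + 2 raiders across (shuttle there); 0 settlers + 2 raiders across (shuttle back at the start); 0 settlers + 3 raiders across (shuttle there); 0 settlers + 3 raiders across (shuttle back at the start); 0 settlers + 4 raiders across (shuttle there); 1 settler + 1 raider across (shuttle there); 1 settler + 1 raider across (shuttle back at the start); 2 settlers + 2 raiders across (shuttle there). So no valid plan exists.

impossible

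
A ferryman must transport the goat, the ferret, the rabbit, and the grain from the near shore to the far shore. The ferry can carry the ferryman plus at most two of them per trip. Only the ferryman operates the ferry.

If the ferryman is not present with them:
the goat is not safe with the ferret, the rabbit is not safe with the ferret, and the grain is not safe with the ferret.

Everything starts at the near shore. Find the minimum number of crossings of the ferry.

Counting alone: the ferryman can take at most 2 across per trip to the far shore, so moving all 4 needs at least 2 loaded trips out, with a return between consecutive ones — at least 3 crossings.
The safety rule pushes this higher. Following every safe sequence of crossings, the most of the 4 that can be at the far shore as the ferry arrives there on crossing 3 is 3 — never all 4.
So no plan with fewer than 5 crossings exists, and this one achieves 5:
1. Ferryman goes to the far shore with the ferret.  [the near shore: the goat, the grain, the rabbit | the far shore: the ferret]
2. Ferryman goes back to the near shore alone.  [the near shore: the goat, the grain, the rabbit | the far shore: the ferret]
3. Ferryman goes to the far shore with the goat and the rabbit.  [the near shore: the grain | the far shore: the ferret, the goat, the rabbit]
4. Ferryman goes back to the near shore with the ferret.  [the near shore: the ferret, the grain | the far shore: the goat, the rabbit]
5. Ferryman goes to the far shore with the ferret and the grain.  [the near shore: — | the far shore: the ferret, the goat, the grain, the rabbit]

5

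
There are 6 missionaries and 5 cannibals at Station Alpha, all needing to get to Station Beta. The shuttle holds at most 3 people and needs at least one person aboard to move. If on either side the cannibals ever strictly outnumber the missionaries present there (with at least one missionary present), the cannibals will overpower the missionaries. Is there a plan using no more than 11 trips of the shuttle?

Yes — this plan uses 9 crossings (≤ 11):
1. 3 cannibals → Station Beta.  (Station Alpha: 6M 2C; Station Beta: 0M 3C)
2. 1 cannibal ← Station Alpha.  (Station Alpha: 6M 3C; Station Beta: 0M 2C)
3. 3 missionaries → Station Beta.  (Station Alpha: 3M 3C; Station Beta: 3M 2C)
4. 1 missionary ← Station Alpha.  (Station Alpha: 4M 3C; Station Beta: 2M 2C)
5. 2 missionaries and 1 cannibal → Station Beta.  (Station Alpha: 2M 2C; Station Beta: 4M 3C)
6. 1 missionary ← Station Alpha.  (Station Alpha: 3M 2C; Station Beta: 3M 3C)
7. 2 missionaries and 1 cannibal → Station Beta.  (Station Alpha: 1M 1C; Station Beta: 5M 4C)
8. 1 missionary ← Station Alpha.  (Station Alpha: 2M 1C; Station Beta: 4M 4C)
9. 2 missionaries and 1 cannibal → Station Beta.  (Station Alpha: 0M 0C; Station Beta: 6M 5C)

Yes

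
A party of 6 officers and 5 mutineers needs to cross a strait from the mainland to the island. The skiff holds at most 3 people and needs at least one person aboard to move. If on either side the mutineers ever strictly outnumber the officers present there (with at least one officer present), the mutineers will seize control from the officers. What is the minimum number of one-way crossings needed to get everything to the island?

Counting alone: each trip to the island takes at most 3 across and each return brings at least 1 back, so after t trips out (and t−1 returns) at most 3t − (t−1) of the 11 are across; that first reaches 11 at t = 5, so at least 9 crossings are needed.
The plan below uses exactly 9 crossings, so it is optimal:
1. 3 mutineers → the island.  (the mainland: 6O 2M; the island: 0O 3M)
2. 1 mutineer ← the mainland.  (the mainland: 6O 3M; the island: 0O 2M)
3. 3 officers → the island.  (the mainland: 3O 3M; the island: 3O 2M)
4. 1 officer ← the mainland.  (the mainland: 4O 3M; the island: 2O 2M)
5. 2 officers and 1 mutineer → the island.  (the mainland: 2O 2M; the island: 4O 3M)
6. 1 officer ← the mainland.  (the mainland: 3O 2M; the island: 3O 3M)
7. 2 officers and 1 mutineer → the island.  (the mainland: 1O 1M; the island: 5O 4M)
8. 1 officer ← the mainland.  (the mainland: 2O 1M; the island: 4O 4M)
9. 2 officers and 1 mutineer → the island.  (the mainland: 0O 0M; the island: 6O 5M)

9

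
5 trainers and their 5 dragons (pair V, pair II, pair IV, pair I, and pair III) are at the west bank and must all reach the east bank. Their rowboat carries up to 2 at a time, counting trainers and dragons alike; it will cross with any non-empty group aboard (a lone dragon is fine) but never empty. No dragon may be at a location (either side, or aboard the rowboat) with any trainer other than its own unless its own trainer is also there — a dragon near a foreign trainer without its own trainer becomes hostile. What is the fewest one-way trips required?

impossible

Following every safe sequence of crossings from the start, the most of the 10 that can be at the east bank as the rowboat arrives there on crossings 1, 3, 5, 7 is 2, 3, 4, 5 respectively; the best ever achieved is 5 of 10.
From crossing 9 on, no configuration arises that was not already reachable earlier: only 82 distinct safe configurations (who is on which side, and where the rowboat is) can ever be reached, none of them has everyone across, and every continuation just revisits them. So no valid plan exists.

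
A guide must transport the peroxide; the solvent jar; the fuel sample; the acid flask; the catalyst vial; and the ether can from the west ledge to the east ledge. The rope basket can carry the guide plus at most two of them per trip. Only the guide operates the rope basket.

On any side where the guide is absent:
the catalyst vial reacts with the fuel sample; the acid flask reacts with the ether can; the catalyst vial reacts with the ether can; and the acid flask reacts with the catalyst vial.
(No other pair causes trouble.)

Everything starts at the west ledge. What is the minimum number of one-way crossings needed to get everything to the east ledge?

9

Counting alone: the guide can take at most 2 across per trip to the east ledge, so moving all 6 needs at least 3 loaded trips out, with a return between consecutive ones — at least 5 crossings.
The safety rule pushes this higher. Following every safe sequence of crossings, the most of the 6 that can be at the east ledge as the rope basket arrives there on crossings 5, 7 is 4, 5 respectively — never all 6.
So no plan with fewer than 9 crossings exists, and this one achieves 9:
1. Guide goes to the east ledge with the acid flask and the catalyst vial.
2. Guide goes back to the west ledge with the acid flask.
3. Guide goes to the east ledge with the acid flask and the peroxide.
4. Guide goes back to the west ledge with the acid flask.
5. Guide goes to the east ledge with the acid flask and the solvent jar.
6. Guide goes back to the west ledge with the acid flask.
7. Guide goes to the east ledge with the acid flask and the fuel sample.
8. Guide goes back to the west ledge with the catalyst vial.
9. Guide goes to the east ledge with the catalyst vial and the ether can.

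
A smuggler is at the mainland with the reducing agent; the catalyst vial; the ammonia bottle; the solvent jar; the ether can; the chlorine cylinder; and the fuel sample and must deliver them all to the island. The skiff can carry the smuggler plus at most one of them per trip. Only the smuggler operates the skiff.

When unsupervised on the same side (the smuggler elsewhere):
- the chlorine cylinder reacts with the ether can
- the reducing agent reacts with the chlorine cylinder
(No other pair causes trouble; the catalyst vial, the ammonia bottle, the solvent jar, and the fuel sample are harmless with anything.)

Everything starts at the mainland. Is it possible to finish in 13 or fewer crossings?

No

Counting alone: the smuggler can take at most 1 across per trip to the island, so moving all 7 needs at least 7 loaded trips out, with a return between consecutive ones — at least 13 crossings.
The safety rule pushes this higher. Following every safe sequence of crossings, the most of the 7 that can be at the island as the skiff arrives there on crossing 13 is 6 — never all 7.
So the move cannot be finished within 13 crossings. (The shortest complete plan takes 15:)
1. Smuggler goes to the island with the chlorine cylinder.
2. Smuggler goes back to the mainland alone.
3. Smuggler goes to the island with the reducing agent.
4. Smuggler goes back to the mainland with the chlorine cylinder.
5. Smuggler goes to the island with the ether can.
6. Smuggler goes back to the mainland alone.
7. Smuggler goes to the island with the catalyst vial.
8. Smuggler goes back to the mainland alone.
9. Smuggler goes to the island with the ammonia bottle.
10. Smuggler goes back to the mainland alone.
11. Smuggler goes to the island with the solvent jar.
12. Smuggler goes back to the mainland alone.
13. Smuggler goes to the island with the fuel sample.
14. Smuggler goes back to the mainland alone.
15. Smuggler goes to the island with the chlorine cylinder.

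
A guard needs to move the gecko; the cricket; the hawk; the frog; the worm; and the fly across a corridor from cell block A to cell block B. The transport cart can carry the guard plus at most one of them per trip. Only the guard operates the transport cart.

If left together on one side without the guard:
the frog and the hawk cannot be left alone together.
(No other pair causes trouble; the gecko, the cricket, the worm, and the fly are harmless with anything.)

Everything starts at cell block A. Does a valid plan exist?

1. Guard goes to cell block B with the hawk.
2. Guard goes back to cell block A alone.
3. Guard goes to cell block B with the gecko.
4. Guard goes back to cell block A alone.
5. Guard goes to cell block B with the cricket.
6. Guard goes back to cell block A alone.
7. Guard goes to cell block B with the worm.
8. Guard goes back to cell block A alone.
9. Guard goes to cell block B with the fly.
10. Guard goes back to cell block A alone.
11. Guard goes to cell block B with the frog.

Yes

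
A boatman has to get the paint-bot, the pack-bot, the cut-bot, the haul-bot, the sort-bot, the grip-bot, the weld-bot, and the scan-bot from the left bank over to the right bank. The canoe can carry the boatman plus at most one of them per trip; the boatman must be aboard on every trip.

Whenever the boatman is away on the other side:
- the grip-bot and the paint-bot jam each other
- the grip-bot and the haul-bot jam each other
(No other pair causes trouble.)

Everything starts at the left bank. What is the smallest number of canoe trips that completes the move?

17

Counting alone: the boatman can take at most 1 across per trip to the right bank, so moving all 8 needs at least 8 loaded trips out, with a return between consecutive ones — at least 15 crossings.
The safety rule pushes this higher. Following every safe sequence of crossings, the most of the 8 that can be at the right bank as the canoe arrives there on crossing 15 is 7 — never all 8.
So no plan with fewer than 17 crossings exists, and this one achieves 17:
1. Boatman goes to the right bank with the grip-bot.  [the left bank: the cut-bot, the haul-bot, the pack-bot, the paint-bot, the scan-bot, the sort-bot, the weld-bot | the right bank: the grip-bot]
2. Boatman goes back to the left bank alone.  [the left bank: the cut-bot, the haul-bot, the pack-bot, the paint-bot, the scan-bot, the sort-bot, the weld-bot | the right bank: the grip-bot]
3. Boatman goes to the right bank with the paint-bot.  [the left bank: the cut-bot, the haul-bot, the pack-bot, the scan-bot, the sort-bot, the weld-bot | the right bank: the grip-bot, the paint-bot]
4. Boatman goes back to the left bank with the grip-bot.  [the left bank: the cut-bot, the grip-bot, the haul-bot, the pack-bot, the scan-bot, the sort-bot, the weld-bot | the right bank: the paint-bot]
5. Boatman goes to the right bank with the haul-bot.  [the left bank: the cut-bot, the grip-bot, the pack-bot, the scan-bot, the sort-bot, the weld-bot | the right bank: the haul-bot, the paint-bot]
6. Boatman goes back to the left bank alone.  [the left bank: the cut-bot, the grip-bot, the pack-bot, the scan-bot, the sort-bot, the weld-bot | the right bank: the haul-bot, the paint-bot]
7. Boatman goes to the right bank with the pack-bot.  [the left bank: the cut-bot, the grip-bot, the scan-bot, the sort-bot, the weld-bot | the right bank: the haul-bot, the pack-bot, the paint-bot]
8. Boatman goes back to the left bank alone.  [the left bank: the cut-bot, the grip-bot, the scan-bot, the sort-bot, the weld-bot | the right bank: the haul-bot, the pack-bot, the paint-bot]
9. Boatman goes to the right bank with the cut-bot.  [the left bank: the grip-bot, the scan-bot, the sort-bot, the weld-bot | the right bank: the cut-bot, the haul-bot, the pack-bot, the paint-bot]
10. Boatman goes back to the left bank alone.  [the left bank: the grip-bot, the scan-bot, the sort-bot, the weld-bot | the right bank: the cut-bot, the haul-bot, the pack-bot, the paint-bot]
11. Boatman goes to the right bank with the sort-bot.  [the left bank: the grip-bot, the scan-bot, the weld-bot | the right bank: the cut-bot, the haul-bot, the pack-bot, the paint-bot, the sort-bot]
12. Boatman goes back to the left bank alone.  [the left bank: the grip-bot, the scan-bot, the weld-bot | the right bank: the cut-bot, the haul-bot, the pack-bot, the paint-bot, the sort-bot]
13. Boatman goes to the right bank with the weld-bot.  [the left bank: the grip-bot, the scan-bot | the right bank: the cut-bot, the haul-bot, the pack-bot, the paint-bot, the sort-bot, the weld-bot]
14. Boatman goes back to the left bank alone.  [the left bank: the grip-bot, the scan-bot | the right bank: the cut-bot, the haul-bot, the pack-bot, the paint-bot, the sort-bot, the weld-bot]
15. Boatman goes to the right bank with the scan-bot.  [the left bank: the grip-bot | the right bank: the cut-bot, the haul-bot, the pack-bot, the paint-bot, the scan-bot, the sort-bot, the weld-bot]
16. Boatman goes back to the left bank alone.  [the left bank: the grip-bot | the right bank: the cut-bot, the haul-bot, the pack-bot, the paint-bot, the scan-bot, the sort-bot, the weld-bot]
17. Boatman goes to the right bank with the grip-bot.  [the left bank: — | the right bank: the cut-bot, the grip-bot, the haul-bot, the pack-bot, the paint-bot, the scan-bot, the sort-bot, the weld-bot]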